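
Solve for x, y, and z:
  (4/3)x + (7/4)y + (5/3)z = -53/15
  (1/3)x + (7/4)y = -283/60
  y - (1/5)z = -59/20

x = 8/5, y = -3, z = -1/4

Row-reduce the augmented matrix:
R1 ← R1 / (4/3).
R2 ← R2 − 1/3·R1.
R2 ← R2 / (21/16).
R1 ← R1 − 21/16·R2.
R3 ← R3 − 1·R2.
R3 ← R3 / (37/315).
R1 ← R1 − 5/3·R3.
R2 ← R2 + 20/63·R3.
Reading off the reduced rows gives x = 8/5, y = -3, z = -1/4.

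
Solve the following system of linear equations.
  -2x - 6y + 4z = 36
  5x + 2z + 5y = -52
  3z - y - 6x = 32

x = -5, y = -5, z = -1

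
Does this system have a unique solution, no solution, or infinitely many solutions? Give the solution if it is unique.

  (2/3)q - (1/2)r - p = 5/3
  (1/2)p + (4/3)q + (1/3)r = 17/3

infinitely many solutions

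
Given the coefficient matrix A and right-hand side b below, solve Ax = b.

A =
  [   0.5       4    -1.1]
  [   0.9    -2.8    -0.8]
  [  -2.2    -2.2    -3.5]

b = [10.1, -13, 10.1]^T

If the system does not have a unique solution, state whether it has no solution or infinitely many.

x_1 = -6, x_2 = 3, x_3 = -1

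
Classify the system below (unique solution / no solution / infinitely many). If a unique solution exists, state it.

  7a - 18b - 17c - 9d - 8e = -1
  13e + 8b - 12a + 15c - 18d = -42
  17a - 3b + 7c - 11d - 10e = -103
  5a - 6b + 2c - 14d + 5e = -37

Row-reduce:
R1 ← R1 / (7).
R2 ← R2 + 12·R1.
R3 ← R3 − 17·R1.
R4 ← R4 − 5·R1.
R2 ← R2 / (-160/7).
R1 ← R1 + 18/7·R2.
R3 ← R3 − 285/7·R2.
R4 ← R4 − 48/7·R2.
R3 ← R3 / (739/32).
R1 ← R1 + 67/80·R3.
R2 ← R2 − 99/160·R3.
R4 ← R4 − 99/10·R3.
R4 ← R4 / (12089/3695).
R1 ← R1 − 2621/3695·R4.
R2 ← R2 − 10224/3695·R4.
R3 ← R3 + 1558/739·R4.
Rank is 4 with 5 unknowns, leaving e free.

infinitely many solutions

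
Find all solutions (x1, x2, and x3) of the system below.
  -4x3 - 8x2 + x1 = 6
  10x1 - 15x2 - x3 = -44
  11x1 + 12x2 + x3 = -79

x1 = -6, x2 = -1, x3 = -1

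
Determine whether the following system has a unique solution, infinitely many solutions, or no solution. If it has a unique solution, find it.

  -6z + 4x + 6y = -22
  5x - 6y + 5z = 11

infinitely many solutions

Row-reduce:
R1 ← R1 / (4).
R2 ← R2 − 5·R1.
R2 ← R2 / (-27/2).
R1 ← R1 − 3/2·R2.
Rank is 2 with 3 unknowns, leaving z free.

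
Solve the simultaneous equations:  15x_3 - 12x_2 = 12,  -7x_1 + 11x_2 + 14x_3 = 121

infinitely many solutions

Row-reduce:
Swap R1 and R2.
R1 ← R1 / (-7).
R2 ← R2 / (-12).
R1 ← R1 + 11/7·R2.
Rank is 2 with 3 unknowns, leaving x_3 free.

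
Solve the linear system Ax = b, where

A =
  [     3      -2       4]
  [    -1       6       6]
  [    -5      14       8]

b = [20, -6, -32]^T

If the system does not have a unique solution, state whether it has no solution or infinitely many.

Row-reduce:
R1 ← R1 / (3).
R2 ← R2 + 1·R1.
R3 ← R3 + 5·R1.
R2 ← R2 / (16/3).
R1 ← R1 + 2/3·R2.
R3 ← R3 − 32/3·R2.
Rank is 2 with 3 unknowns, leaving x_3 free.

infinitely many solutions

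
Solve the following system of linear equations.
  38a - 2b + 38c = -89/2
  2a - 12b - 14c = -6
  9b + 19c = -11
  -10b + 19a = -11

Row-reduce:
R1 ← R1 / (38).
R2 ← R2 − 2·R1.
R4 ← R4 − 19·R1.
R2 ← R2 / (-226/19).
R1 ← R1 + 1/19·R2.
R3 ← R3 − 9·R2.
R4 ← R4 + 9·R2.
R3 ← R3 / (779/113).
R1 ← R1 − 121/113·R3.
R2 ← R2 − 152/113·R3.
R4 ← R4 + 779/113·R3.
Row 4 reduces to 0 = 1/4, a contradiction. The system is inconsistent.

no solution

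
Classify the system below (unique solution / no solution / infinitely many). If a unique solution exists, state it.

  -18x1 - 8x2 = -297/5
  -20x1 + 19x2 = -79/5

x1 = 5/2, x2 = 9/5

Row-reduce the augmented matrix:
R1 ← R1 / (-18).
R2 ← R2 + 20·R1.
R2 ← R2 / (251/9).
R1 ← R1 − 4/9·R2.
Reading off the reduced rows gives x1 = 5/2, x2 = 9/5.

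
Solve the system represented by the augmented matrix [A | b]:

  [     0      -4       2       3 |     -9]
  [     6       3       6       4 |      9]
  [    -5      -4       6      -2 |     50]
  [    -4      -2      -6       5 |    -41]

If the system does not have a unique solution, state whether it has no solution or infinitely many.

x_1 = -4, x_2 = 3, x_3 = 6, x_4 = -3

Row-reduce the augmented matrix:
Swap R1 and R2.
R1 ← R1 / (6).
R3 ← R3 + 5·R1.
R4 ← R4 + 4·R1.
R2 ← R2 / (-4).
R1 ← R1 − 1/2·R2.
R3 ← R3 + 3/2·R2.
R3 ← R3 / (41/4).
R1 ← R1 − 5/4·R3.
R2 ← R2 + 1/2·R3.
R4 ← R4 + 2·R3.
R4 ← R4 / (316/41).
R1 ← R1 − 125/123·R4.
R2 ← R2 + 91/123·R4.
R3 ← R3 − 5/246·R4.
Reading off the reduced rows gives x_1 = -4, x_2 = 3, x_3 = 6, x_4 = -3.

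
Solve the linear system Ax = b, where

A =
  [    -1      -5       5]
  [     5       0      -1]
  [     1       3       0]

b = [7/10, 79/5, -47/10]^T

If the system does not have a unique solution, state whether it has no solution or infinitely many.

x_1 = 14/5, x_2 = -5/2, x_3 = -9/5

Row-reduce the augmented matrix:
R1 ← R1 / (-1).
R2 ← R2 − 5·R1.
R3 ← R3 − 1·R1.
R2 ← R2 / (-25).
R1 ← R1 − 5·R2.
R3 ← R3 + 2·R2.
R3 ← R3 / (77/25).
R1 ← R1 + 1/5·R3.
R2 ← R2 + 24/25·R3.
Reading off the reduced rows gives x_1 = 14/5, x_2 = -5/2, x_3 = -9/5.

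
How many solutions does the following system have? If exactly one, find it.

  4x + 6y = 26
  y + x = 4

From equation 2: x = 4 − y.
Substitute into equation 1 and solve: y = 5.
Then x = -1.

x = -1, y = 5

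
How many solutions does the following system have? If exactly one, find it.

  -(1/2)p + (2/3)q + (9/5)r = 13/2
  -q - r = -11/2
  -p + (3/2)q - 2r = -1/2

Row-reduce the augmented matrix:
R1 ← R1 / (-1/2).
R3 ← R3 + 1·R1.
R2 ← R2 / (-1).
R1 ← R1 + 4/3·R2.
R3 ← R3 − 1/6·R2.
R3 ← R3 / (-173/30).
R1 ← R1 + 34/15·R3.
R2 ← R2 − 1·R3.
Reading off the reduced rows gives p = 0, q = 3, r = 5/2.

p = 0, q = 3, r = 5/2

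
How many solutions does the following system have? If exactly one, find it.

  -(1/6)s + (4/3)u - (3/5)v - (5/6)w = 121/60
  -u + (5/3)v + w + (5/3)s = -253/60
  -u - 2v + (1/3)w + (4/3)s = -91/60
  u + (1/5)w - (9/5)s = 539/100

Row-reduce the augmented matrix:
R1 ← R1 / (4/3).
R2 ← R2 + 1·R1.
R3 ← R3 + 1·R1.
R4 ← R4 − 1·R1.
R2 ← R2 / (73/60).
R1 ← R1 + 9/20·R2.
R3 ← R3 + 49/20·R2.
R4 ← R4 − 9/20·R2.
R3 ← R3 / (203/438).
R1 ← R1 + 71/146·R3.
R2 ← R2 − 45/146·R3.
R4 ← R4 − 501/730·R3.
R4 ← R4 / (-8761/1015).
R1 ← R1 − 1009/203·R4.
R2 ← R2 + 325/203·R4.
R3 ← R3 − 1889/203·R4.
Reading off the reduced rows gives u = 9/4, v = -1, w = 11/5, s = -3/2.

u = 9/4, v = -1, w = 11/5, s = -3/2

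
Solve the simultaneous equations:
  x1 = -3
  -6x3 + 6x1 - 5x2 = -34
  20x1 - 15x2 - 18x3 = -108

Row-reduce:
R2 ← R2 − 6·R1.
R3 ← R3 − 20·R1.
R2 ← R2 / (-5).
R3 ← R3 + 15·R2.
Rank is 2 with 3 unknowns, leaving x3 free.

infinitely many solutions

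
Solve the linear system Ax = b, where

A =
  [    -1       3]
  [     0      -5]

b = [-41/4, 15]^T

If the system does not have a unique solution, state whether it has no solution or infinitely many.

x_1 = 5/4, x_2 = -3

Row-reduce the augmented matrix:
R1 ← R1 / (-1).
R2 ← R2 / (-5).
R1 ← R1 + 3·R2.
Reading off the reduced rows gives x_1 = 5/4, x_2 = -3.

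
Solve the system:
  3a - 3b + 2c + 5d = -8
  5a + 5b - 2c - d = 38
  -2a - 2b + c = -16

Row-reduce:
R1 ← R1 / (3).
R2 ← R2 − 5·R1.
R3 ← R3 + 2·R1.
R2 ← R2 / (10).
R1 ← R1 + 1·R2.
R3 ← R3 + 4·R2.
R3 ← R3 / (1/5).
R1 ← R1 − 2/15·R3.
R2 ← R2 + 8/15·R3.
Rank is 3 with 4 unknowns, leaving d free.

infinitely many solutions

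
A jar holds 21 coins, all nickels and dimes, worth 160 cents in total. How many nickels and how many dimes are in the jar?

nickels: 10, dimes: 11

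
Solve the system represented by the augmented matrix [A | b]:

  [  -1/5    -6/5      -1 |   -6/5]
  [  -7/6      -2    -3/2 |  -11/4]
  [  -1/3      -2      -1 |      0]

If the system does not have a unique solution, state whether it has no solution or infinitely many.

x_1 = 3/2, x_2 = -7/4, x_3 = 3

Row-reduce the augmented matrix:
R1 ← R1 / (-1/5).
R2 ← R2 + 7/6·R1.
R3 ← R3 + 1/3·R1.
R2 ← R2 / (5).
R1 ← R1 − 6·R2.
R3 ← R3 / (2/3).
R1 ← R1 + 1/5·R3.
R2 ← R2 − 13/15·R3.
Reading off the reduced rows gives x_1 = 3/2, x_2 = -7/4, x_3 = 3.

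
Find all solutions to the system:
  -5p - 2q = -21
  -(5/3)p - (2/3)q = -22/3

Row-reduce:
R1 ← R1 / (-5).
R2 ← R2 + 5/3·R1.
Row 2 reduces to 0 = -1/3, a contradiction. The system is inconsistent.

no solution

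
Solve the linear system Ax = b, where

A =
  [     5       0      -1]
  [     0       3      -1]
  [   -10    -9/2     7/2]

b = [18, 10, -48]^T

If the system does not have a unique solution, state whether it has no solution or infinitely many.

Row-reduce:
R1 ← R1 / (5).
R3 ← R3 + 10·R1.
R2 ← R2 / (3).
R3 ← R3 + 9/2·R2.
Row 3 reduces to 0 = 3, a contradiction. The system is inconsistent.

no solution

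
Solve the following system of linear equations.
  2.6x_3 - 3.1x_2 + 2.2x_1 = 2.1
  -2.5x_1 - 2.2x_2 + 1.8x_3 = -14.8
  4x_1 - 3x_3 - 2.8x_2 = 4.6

x_1 = 4, x_2 = 3, x_3 = 1

Row-reduce the augmented matrix:
R1 ← R1 / (11/5).
R2 ← R2 + 5/2·R1.
R3 ← R3 − 4·R1.
R2 ← R2 / (-1259/220).
R1 ← R1 + 31/22·R2.
R3 ← R3 − 156/55·R2.
R3 ← R3 / (-33809/6295).
R1 ← R1 − 14/1259·R3.
R2 ← R2 + 1046/1259·R3.
Reading off the reduced rows gives x_1 = 4, x_2 = 3, x_3 = 1.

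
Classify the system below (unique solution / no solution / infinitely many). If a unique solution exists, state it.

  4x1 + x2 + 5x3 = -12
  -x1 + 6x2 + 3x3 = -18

infinitely many solutions

Row-reduce:
R1 ← R1 / (4).
R2 ← R2 + 1·R1.
R2 ← R2 / (25/4).
R1 ← R1 − 1/4·R2.
Rank is 2 with 3 unknowns, leaving x3 free.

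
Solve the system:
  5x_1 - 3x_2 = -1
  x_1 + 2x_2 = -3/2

From equation 2: x_1 = -3/2 − 2·x_2.
Substitute into equation 1 and solve: x_2 = -1/2.
Then x_1 = -1/2.

x_1 = -1/2, x_2 = -1/2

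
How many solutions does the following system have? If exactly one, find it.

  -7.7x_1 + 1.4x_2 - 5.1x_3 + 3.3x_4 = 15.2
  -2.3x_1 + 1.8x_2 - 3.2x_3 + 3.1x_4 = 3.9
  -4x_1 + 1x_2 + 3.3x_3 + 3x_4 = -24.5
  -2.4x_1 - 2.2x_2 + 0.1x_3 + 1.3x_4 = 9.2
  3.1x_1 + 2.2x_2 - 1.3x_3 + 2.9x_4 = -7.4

x_1 = 0, x_2 = -5, x_3 = -5, x_4 = -1

Row-reduce the augmented matrix:
R1 ← R1 / (-77/10).
R2 ← R2 + 23/10·R1.
R3 ← R3 + 4·R1.
R4 ← R4 + 12/5·R1.
R5 ← R5 − 31/10·R1.
R2 ← R2 / (76/55).
R1 ← R1 + 2/11·R2.
R3 ← R3 − 3/11·R2.
R4 ← R4 + 29/11·R2.
R5 ← R5 − 152/55·R2.
R3 ← R3 / (4773/760).
R1 ← R1 − 235/532·R3.
R2 ← R2 + 1291/1064·R3.
R4 ← R4 + 1147/760·R3.
R4 ← R4 / (1941/430).
R1 ← R1 + 2355/11137·R4.
R2 ← R2 − 18909/11137·R4.
R3 ← R3 − 220/1591·R4.
R5 reduces to 0 = 0, so the extra equation is consistent.
Reading off the reduced rows gives x_1 = 0, x_2 = -5, x_3 = -5, x_4 = -1.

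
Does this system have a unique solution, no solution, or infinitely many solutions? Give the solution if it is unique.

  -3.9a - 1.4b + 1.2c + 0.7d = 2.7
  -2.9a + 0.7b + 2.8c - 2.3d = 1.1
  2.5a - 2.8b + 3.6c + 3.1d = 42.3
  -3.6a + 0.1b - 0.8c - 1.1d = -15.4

a = 3, b = -6, c = 5, d = 0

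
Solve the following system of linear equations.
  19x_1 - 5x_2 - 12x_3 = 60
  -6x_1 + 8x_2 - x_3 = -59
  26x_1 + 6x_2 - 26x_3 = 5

no solution

Row-reduce:
R1 ← R1 / (19).
R2 ← R2 + 6·R1.
R3 ← R3 − 26·R1.
R2 ← R2 / (122/19).
R1 ← R1 + 5/19·R2.
R3 ← R3 − 244/19·R2.
Row 3 reduces to 0 = 3, a contradiction. The system is inconsistent.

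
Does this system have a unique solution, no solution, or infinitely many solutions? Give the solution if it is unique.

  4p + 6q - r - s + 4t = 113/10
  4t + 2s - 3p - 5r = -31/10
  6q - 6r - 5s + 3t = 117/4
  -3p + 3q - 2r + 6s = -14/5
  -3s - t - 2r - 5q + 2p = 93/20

p = 1, q = 2, r = -5/2, s = -9/5, t = -9/4

Row-reduce the augmented matrix:
R1 ← R1 / (4).
R2 ← R2 + 3·R1.
R4 ← R4 + 3·R1.
R5 ← R5 − 2·R1.
R2 ← R2 / (9/2).
R1 ← R1 − 3/2·R2.
R3 ← R3 − 6·R2.
R4 ← R4 − 15/2·R2.
R5 ← R5 + 8·R2.
R3 ← R3 / (5/3).
R1 ← R1 − 5/3·R3.
R2 ← R2 + 23/18·R3.
R4 ← R4 − 41/6·R3.
R5 ← R5 + 211/18·R3.
R4 ← R4 / (61/2).
R1 ← R1 − 6·R4.
R2 ← R2 + 29/6·R4.
R3 ← R3 + 4·R4.
R5 ← R5 + 283/6·R4.
R5 ← R5 / (-7637/915).
R1 ← R1 − 487/305·R5.
R2 ← R2 + 511/915·R5.
R3 ← R3 + 467/305·R5.
R4 ← R4 − 173/305·R5.
Reading off the reduced rows gives p = 1, q = 2, r = -5/2, s = -9/5, t = -9/4.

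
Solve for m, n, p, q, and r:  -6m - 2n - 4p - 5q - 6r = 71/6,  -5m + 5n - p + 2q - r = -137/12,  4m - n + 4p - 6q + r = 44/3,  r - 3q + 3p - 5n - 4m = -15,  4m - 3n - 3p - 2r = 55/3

m = 11/4, n = 2/3, p = -2, q = -7/3, r = -5/3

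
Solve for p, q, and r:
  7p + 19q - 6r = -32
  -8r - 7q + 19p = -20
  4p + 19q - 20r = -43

Row-reduce the augmented matrix:
R1 ← R1 / (7).
R2 ← R2 − 19·R1.
R3 ← R3 − 4·R1.
R2 ← R2 / (-410/7).
R1 ← R1 − 19/7·R2.
R3 ← R3 − 57/7·R2.
R3 ← R3 / (-3161/205).
R1 ← R1 + 97/205·R3.
R2 ← R2 + 29/205·R3.
Reading off the reduced rows gives p = -1, q = -1, r = 1.

p = -1, q = -1, r = 1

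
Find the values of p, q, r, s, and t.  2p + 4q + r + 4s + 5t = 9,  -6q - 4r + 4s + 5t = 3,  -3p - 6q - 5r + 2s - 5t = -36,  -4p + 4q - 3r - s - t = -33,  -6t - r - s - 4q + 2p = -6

Row-reduce the augmented matrix:
R1 ← R1 / (2).
R3 ← R3 + 3·R1.
R4 ← R4 + 4·R1.
R5 ← R5 − 2·R1.
R2 ← R2 / (-6).
R1 ← R1 − 2·R2.
R4 ← R4 − 12·R2.
R5 ← R5 + 8·R2.
R3 ← R3 / (-7/2).
R1 ← R1 + 5/6·R3.
R2 ← R2 − 2/3·R3.
R4 ← R4 + 9·R3.
R5 ← R5 − 10/3·R3.
R4 ← R4 / (-39/7).
R1 ← R1 − 10/7·R4.
R2 ← R2 − 6/7·R4.
R3 ← R3 + 16/7·R4.
R5 ← R5 + 19/7·R4.
R5 ← R5 / (-835/39).
R1 ← R1 − 265/39·R5.
R2 ← R2 − 41/26·R5.
R3 ← R3 + 229/39·R5.
R4 ← R4 + 88/39·R5.
Reading off the reduced rows gives p = 3, q = -2, r = 4, s = -2, t = 3.

p = 3, q = -2, r = 4, s = -2, t = 3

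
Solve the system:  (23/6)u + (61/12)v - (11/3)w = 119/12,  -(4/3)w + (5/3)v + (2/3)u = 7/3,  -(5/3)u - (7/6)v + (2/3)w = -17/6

no solution

Row-reduce:
R1 ← R1 / (23/6).
R2 ← R2 − 2/3·R1.
R3 ← R3 + 5/3·R1.
R2 ← R2 / (18/23).
R1 ← R1 − 61/46·R2.
R3 ← R3 − 24/23·R2.
Row 3 reduces to 0 = 2/3, a contradiction. The system is inconsistent.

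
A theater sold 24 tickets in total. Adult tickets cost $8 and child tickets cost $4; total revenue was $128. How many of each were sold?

adult tickets: 8, child tickets: 16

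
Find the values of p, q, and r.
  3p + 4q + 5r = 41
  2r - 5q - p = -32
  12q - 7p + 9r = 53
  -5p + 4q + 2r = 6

p = 4, q = 6, r = 1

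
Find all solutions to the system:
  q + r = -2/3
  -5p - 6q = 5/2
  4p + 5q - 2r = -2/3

p = -1/2, q = 0, r = -2/3

Row-reduce the augmented matrix:
Swap R1 and R2.
R1 ← R1 / (-5).
R3 ← R3 − 4·R1.
R1 ← R1 − 6/5·R2.
R3 ← R3 − 1/5·R2.
R3 ← R3 / (-11/5).
R1 ← R1 + 6/5·R3.
R2 ← R2 − 1·R3.
Reading off the reduced rows gives p = -1/2, q = 0, r = -2/3.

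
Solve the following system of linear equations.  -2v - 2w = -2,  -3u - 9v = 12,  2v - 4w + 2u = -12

infinitely many solutions

Row-reduce:
Swap R1 and R2.
R1 ← R1 / (-3).
R3 ← R3 − 2·R1.
R2 ← R2 / (-2).
R1 ← R1 − 3·R2.
R3 ← R3 + 4·R2.
Rank is 2 with 3 unknowns, leaving w free.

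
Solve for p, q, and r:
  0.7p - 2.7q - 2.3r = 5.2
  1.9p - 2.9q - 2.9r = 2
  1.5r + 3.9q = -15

Row-reduce the augmented matrix:
R1 ← R1 / (7/10).
R2 ← R2 − 19/10·R1.
R2 ← R2 / (31/7).
R1 ← R1 + 27/7·R2.
R3 ← R3 − 39/10·R2.
R3 ← R3 / (-1119/775).
R1 ← R1 + 58/155·R3.
R2 ← R2 − 117/155·R3.
Reading off the reduced rows gives p = -2, q = -5, r = 3.

p = -2, q = -5, r = 3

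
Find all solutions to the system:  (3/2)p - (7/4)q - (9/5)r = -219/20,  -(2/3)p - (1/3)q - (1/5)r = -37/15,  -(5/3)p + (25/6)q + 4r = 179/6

no solution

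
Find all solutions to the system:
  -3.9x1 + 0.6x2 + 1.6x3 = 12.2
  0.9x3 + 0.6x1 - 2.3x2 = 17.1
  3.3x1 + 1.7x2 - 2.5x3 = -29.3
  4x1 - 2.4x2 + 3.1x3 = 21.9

x1 = -2, x2 = -6, x3 = 5

Row-reduce the augmented matrix:
R1 ← R1 / (-39/10).
R2 ← R2 − 3/5·R1.
R3 ← R3 − 33/10·R1.
R4 ← R4 − 4·R1.
R2 ← R2 / (-287/130).
R1 ← R1 + 2/13·R2.
R3 ← R3 − 287/130·R2.
R4 ← R4 + 116/65·R2.
Swap R3 and R4.
R3 ← R3 / (32843/8610).
R1 ← R1 + 422/861·R3.
R2 ← R2 + 149/287·R3.
R4 reduces to 0 = 0, so the extra equation is consistent.
Reading off the reduced rows gives x1 = -2, x2 = -6, x3 = 5.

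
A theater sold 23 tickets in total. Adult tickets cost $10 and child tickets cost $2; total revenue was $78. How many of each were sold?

adult tickets: 4, child tickets: 19

Let a = adult tickets, c = child tickets.
  a + c = 23
  10a + 2c = 78
Row-reduce the augmented matrix:
R2 ← R2 − 10·R1.
R2 ← R2 / (-8).
R1 ← R1 − 1·R2.
Reading off the reduced rows gives a = 4, c = 19.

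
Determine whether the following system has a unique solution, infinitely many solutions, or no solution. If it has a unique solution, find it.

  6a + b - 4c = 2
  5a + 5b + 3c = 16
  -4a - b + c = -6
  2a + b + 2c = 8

no solution

Row-reduce:
R1 ← R1 / (6).
R2 ← R2 − 5·R1.
R3 ← R3 + 4·R1.
R4 ← R4 − 2·R1.
R2 ← R2 / (25/6).
R1 ← R1 − 1/6·R2.
R3 ← R3 + 1/3·R2.
R4 ← R4 − 2/3·R2.
R3 ← R3 / (-29/25).
R1 ← R1 + 23/25·R3.
R2 ← R2 − 38/25·R3.
R4 ← R4 − 58/25·R3.
Row 4 reduces to 0 = -2, a contradiction. The system is inconsistent.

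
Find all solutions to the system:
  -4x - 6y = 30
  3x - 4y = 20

Row-reduce the augmented matrix:
R1 ← R1 / (-4).
R2 ← R2 − 3·R1.
R2 ← R2 / (-17/2).
R1 ← R1 − 3/2·R2.
Reading off the reduced rows gives x = 0, y = -5.

x = 0, y = -5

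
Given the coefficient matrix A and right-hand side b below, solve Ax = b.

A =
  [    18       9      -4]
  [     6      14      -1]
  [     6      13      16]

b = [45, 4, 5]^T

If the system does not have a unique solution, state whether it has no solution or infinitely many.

Row-reduce the augmented matrix:
R1 ← R1 / (18).
R2 ← R2 − 6·R1.
R3 ← R3 − 6·R1.
R2 ← R2 / (11).
R1 ← R1 − 1/2·R2.
R3 ← R3 − 10·R2.
R3 ← R3 / (562/33).
R1 ← R1 + 47/198·R3.
R2 ← R2 − 1/33·R3.
Reading off the reduced rows gives x_1 = 3, x_2 = -1, x_3 = 0.

x_1 = 3, x_2 = -1, x_3 = 0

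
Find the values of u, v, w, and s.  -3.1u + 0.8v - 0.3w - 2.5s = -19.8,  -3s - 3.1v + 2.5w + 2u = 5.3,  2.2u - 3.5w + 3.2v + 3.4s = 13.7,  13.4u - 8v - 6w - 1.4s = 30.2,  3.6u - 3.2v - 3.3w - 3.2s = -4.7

Row-reduce the augmented matrix:
R1 ← R1 / (-31/10).
R2 ← R2 − 2·R1.
R3 ← R3 − 11/5·R1.
R4 ← R4 − 67/5·R1.
R5 ← R5 − 18/5·R1.
R2 ← R2 / (-801/310).
R1 ← R1 + 8/31·R2.
R3 ← R3 − 584/155·R2.
R4 ← R4 + 704/155·R2.
R5 ← R5 + 352/155·R2.
R3 ← R3 / (-2801/8010).
R1 ← R1 + 107/801·R3.
R2 ← R2 + 715/801·R3.
R4 ← R4 + 45461/4005·R3.
R5 ← R5 + 45461/8010·R3.
R4 ← R4 / (2261404/14005).
R1 ← R1 − 9007/2801·R4.
R2 ← R2 − 41470/2801·R4.
R3 ← R3 − 40856/2801·R4.
R5 ← R5 − 1130702/14005·R4.
R5 reduces to 0 = 0, so the extra equation is consistent.
Reading off the reduced rows gives u = 5, v = 2, w = 3, s = 2.

u = 5, v = 2, w = 3, s = 2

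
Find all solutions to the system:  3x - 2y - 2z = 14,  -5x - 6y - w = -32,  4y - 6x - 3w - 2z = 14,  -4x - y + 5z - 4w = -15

x = 4, y = 3, z = -4, w = -6

Row-reduce the augmented matrix:
R1 ← R1 / (3).
R2 ← R2 + 5·R1.
R3 ← R3 + 6·R1.
R4 ← R4 + 4·R1.
R2 ← R2 / (-28/3).
R1 ← R1 + 2/3·R2.
R4 ← R4 + 11/3·R2.
R3 ← R3 / (-6).
R1 ← R1 + 3/7·R3.
R2 ← R2 − 5/14·R3.
R4 ← R4 − 51/14·R3.
R4 ← R4 / (-38/7).
R1 ← R1 − 2/7·R4.
R2 ← R2 + 1/14·R4.
R3 ← R3 − 1/2·R4.
Reading off the reduced rows gives x = 4, y = 3, z = -4, w = -6.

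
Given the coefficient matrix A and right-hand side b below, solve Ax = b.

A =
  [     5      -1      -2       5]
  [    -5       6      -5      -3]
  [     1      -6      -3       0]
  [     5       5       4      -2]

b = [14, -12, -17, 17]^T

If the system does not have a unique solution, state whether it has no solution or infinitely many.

x_1 = 1, x_2 = 2, x_3 = 2, x_4 = 3

Row-reduce the augmented matrix:
R1 ← R1 / (5).
R2 ← R2 + 5·R1.
R3 ← R3 − 1·R1.
R4 ← R4 − 5·R1.
R2 ← R2 / (5).
R1 ← R1 + 1/5·R2.
R3 ← R3 + 29/5·R2.
R4 ← R4 − 6·R2.
R3 ← R3 / (-268/25).
R1 ← R1 + 17/25·R3.
R2 ← R2 + 7/5·R3.
R4 ← R4 − 72/5·R3.
R4 ← R4 / (-511/67).
R1 ← R1 − 267/268·R4.
R2 ← R2 − 61/268·R4.
R3 ← R3 + 33/268·R4.
Reading off the reduced rows gives x_1 = 1, x_2 = 2, x_3 = 2, x_4 = 3.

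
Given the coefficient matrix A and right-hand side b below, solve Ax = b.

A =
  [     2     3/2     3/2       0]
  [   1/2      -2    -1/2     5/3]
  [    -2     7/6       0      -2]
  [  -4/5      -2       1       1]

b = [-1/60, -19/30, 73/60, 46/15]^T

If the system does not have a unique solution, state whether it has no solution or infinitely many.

x_1 = -7/3, x_2 = 3/2, x_3 = 8/5, x_4 = 13/5

Row-reduce the augmented matrix:
R1 ← R1 / (2).
R2 ← R2 − 1/2·R1.
R3 ← R3 + 2·R1.
R4 ← R4 + 4/5·R1.
R2 ← R2 / (-19/8).
R1 ← R1 − 3/4·R2.
R3 ← R3 − 8/3·R2.
R4 ← R4 + 7/5·R2.
R3 ← R3 / (59/114).
R1 ← R1 − 9/19·R3.
R2 ← R2 − 7/19·R3.
R4 ← R4 − 201/95·R3.
R4 ← R4 / (481/885).
R1 ← R1 − 38/59·R4.
R2 ← R2 + 36/59·R4.
R3 ← R3 + 44/177·R4.
Reading off the reduced rows gives x_1 = -7/3, x_2 = 3/2, x_3 = 8/5, x_4 = 13/5.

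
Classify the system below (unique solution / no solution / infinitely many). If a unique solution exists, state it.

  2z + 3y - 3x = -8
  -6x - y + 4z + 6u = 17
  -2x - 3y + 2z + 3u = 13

Row-reduce:
R1 ← R1 / (-3).
R2 ← R2 + 6·R1.
R3 ← R3 + 2·R1.
R2 ← R2 / (-7).
R1 ← R1 + 1·R2.
R3 ← R3 + 5·R2.
R3 ← R3 / (2/3).
R1 ← R1 + 2/3·R3.
Rank is 3 with 4 unknowns, leaving u free.

infinitely many solutions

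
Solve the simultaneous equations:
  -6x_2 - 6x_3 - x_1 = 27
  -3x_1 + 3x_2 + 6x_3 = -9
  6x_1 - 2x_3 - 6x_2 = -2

x_1 = -3, x_2 = -2, x_3 = -2

Row-reduce the augmented matrix:
R1 ← R1 / (-1).
R2 ← R2 + 3·R1.
R3 ← R3 − 6·R1.
R2 ← R2 / (21).
R1 ← R1 − 6·R2.
R3 ← R3 + 42·R2.
R3 ← R3 / (10).
R1 ← R1 + 6/7·R3.
R2 ← R2 − 8/7·R3.
Reading off the reduced rows gives x_1 = -3, x_2 = -2, x_3 = -2.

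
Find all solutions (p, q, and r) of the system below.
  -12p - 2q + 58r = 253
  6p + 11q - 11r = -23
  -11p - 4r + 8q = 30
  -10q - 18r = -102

no solution

Row-reduce:
R1 ← R1 / (-12).
R2 ← R2 − 6·R1.
R3 ← R3 + 11·R1.
R2 ← R2 / (10).
R1 ← R1 − 1/6·R2.
R3 ← R3 − 59/6·R2.
R4 ← R4 + 10·R2.
R3 ← R3 / (-1123/15).
R1 ← R1 + 77/15·R3.
R2 ← R2 − 9/5·R3.
Row 4 reduces to 0 = 3/2, a contradiction. The system is inconsistent.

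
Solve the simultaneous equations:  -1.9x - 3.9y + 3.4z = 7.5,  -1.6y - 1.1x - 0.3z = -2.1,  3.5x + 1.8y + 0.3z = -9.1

Row-reduce the augmented matrix:
R1 ← R1 / (-19/10).
R2 ← R2 + 11/10·R1.
R3 ← R3 − 7/2·R1.
R2 ← R2 / (25/38).
R1 ← R1 − 39/19·R2.
R3 ← R3 + 1023/190·R2.
R3 ← R3 / (-7501/625).
R1 ← R1 − 661/125·R3.
R2 ← R2 + 431/125·R3.
Reading off the reduced rows gives x = -5, y = 4, z = 4.

x = -5, y = 4, z = 4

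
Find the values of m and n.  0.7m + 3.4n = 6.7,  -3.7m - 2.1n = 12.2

m = -5, n = 3

Row-reduce the augmented matrix:
R1 ← R1 / (7/10).
R2 ← R2 + 37/10·R1.
R2 ← R2 / (1111/70).
R1 ← R1 − 34/7·R2.
Reading off the reduced rows gives m = -5, n = 3.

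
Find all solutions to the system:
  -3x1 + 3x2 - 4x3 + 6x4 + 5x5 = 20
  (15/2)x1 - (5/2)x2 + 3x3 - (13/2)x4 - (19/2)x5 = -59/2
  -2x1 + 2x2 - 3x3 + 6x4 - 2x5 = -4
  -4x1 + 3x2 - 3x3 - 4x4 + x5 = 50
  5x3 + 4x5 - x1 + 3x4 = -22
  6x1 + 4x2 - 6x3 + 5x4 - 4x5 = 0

Row-reduce:
R1 ← R1 / (-3).
R2 ← R2 − 15/2·R1.
R3 ← R3 + 2·R1.
R4 ← R4 + 4·R1.
R5 ← R5 + 1·R1.
R6 ← R6 − 6·R1.
R2 ← R2 / (5).
R1 ← R1 + 1·R2.
R4 ← R4 + 1·R2.
R5 ← R5 + 1·R2.
R6 ← R6 − 10·R2.
R3 ← R3 / (-1/3).
R1 ← R1 + 1/15·R3.
R2 ← R2 + 7/5·R3.
R4 ← R4 − 14/15·R3.
R5 ← R5 − 74/15·R3.
R4 ← R4 / (-47/10).
R1 ← R1 + 7/10·R4.
R2 ← R2 + 67/10·R4.
R3 ← R3 + 6·R4.
R5 ← R5 − 323/10·R4.
R5 ← R5 / (-10032/47).
R1 ← R1 − 140/47·R5.
R2 ← R2 − 2421/47·R5.
R3 ← R3 − 1952/47·R5.
R4 ← R4 − 200/47·R5.
Row 6 reduces to 0 = -1, a contradiction. The system is inconsistent.

no solution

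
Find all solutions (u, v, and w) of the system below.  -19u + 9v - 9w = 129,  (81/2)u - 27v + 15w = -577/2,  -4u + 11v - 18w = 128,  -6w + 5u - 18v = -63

Row-reduce:
R1 ← R1 / (-19).
R2 ← R2 − 81/2·R1.
R3 ← R3 + 4·R1.
R4 ← R4 − 5·R1.
R2 ← R2 / (-297/38).
R1 ← R1 + 9/19·R2.
R3 ← R3 − 173/19·R2.
R4 ← R4 + 297/19·R2.
R3 ← R3 / (-2077/99).
R1 ← R1 − 8/11·R3.
R2 ← R2 − 53/99·R3.
Row 4 reduces to 0 = -2, a contradiction. The system is inconsistent.

no solution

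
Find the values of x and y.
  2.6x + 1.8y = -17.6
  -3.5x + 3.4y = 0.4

x = -4, y = -4

Row-reduce the augmented matrix:
R1 ← R1 / (13/5).
R2 ← R2 + 7/2·R1.
R2 ← R2 / (757/130).
R1 ← R1 − 9/13·R2.
Reading off the reduced rows gives x = -4, y = -4.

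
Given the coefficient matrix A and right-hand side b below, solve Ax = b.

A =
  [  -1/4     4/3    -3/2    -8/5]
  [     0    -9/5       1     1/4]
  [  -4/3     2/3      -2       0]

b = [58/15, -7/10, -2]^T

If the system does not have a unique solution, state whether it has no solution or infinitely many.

infinitely many solutions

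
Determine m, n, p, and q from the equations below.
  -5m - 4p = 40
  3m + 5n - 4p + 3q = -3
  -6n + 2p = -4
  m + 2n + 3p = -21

Row-reduce the augmented matrix:
R1 ← R1 / (-5).
R2 ← R2 − 3·R1.
R4 ← R4 − 1·R1.
R2 ← R2 / (5).
R3 ← R3 + 6·R2.
R4 ← R4 − 2·R2.
R3 ← R3 / (-142/25).
R1 ← R1 − 4/5·R3.
R2 ← R2 + 32/25·R3.
R4 ← R4 − 119/25·R3.
R4 ← R4 / (129/71).
R1 ← R1 − 36/71·R4.
R2 ← R2 + 15/71·R4.
R3 ← R3 + 45/71·R4.
Reading off the reduced rows gives m = -4, n = -1, p = -5, q = -2.

m = -4, n = -1, p = -5, q = -2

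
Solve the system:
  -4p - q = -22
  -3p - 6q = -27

Row-reduce the augmented matrix:
R1 ← R1 / (-4).
R2 ← R2 + 3·R1.
R2 ← R2 / (-21/4).
R1 ← R1 − 1/4·R2.
Reading off the reduced rows gives p = 5, q = 2.

p = 5, q = 2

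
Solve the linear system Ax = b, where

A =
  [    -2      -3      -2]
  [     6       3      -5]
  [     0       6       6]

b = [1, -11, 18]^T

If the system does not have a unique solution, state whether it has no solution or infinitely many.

x_1 = -6, x_2 = 5, x_3 = -2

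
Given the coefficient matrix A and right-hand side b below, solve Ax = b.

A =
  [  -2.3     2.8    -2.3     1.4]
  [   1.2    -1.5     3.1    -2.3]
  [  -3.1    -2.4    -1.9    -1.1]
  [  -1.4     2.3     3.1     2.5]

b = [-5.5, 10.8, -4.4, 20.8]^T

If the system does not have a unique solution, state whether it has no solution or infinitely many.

x_1 = -2, x_2 = 0, x_3 = 5, x_4 = 1

Row-reduce the augmented matrix:
R1 ← R1 / (-23/10).
R2 ← R2 − 6/5·R1.
R3 ← R3 + 31/10·R1.
R4 ← R4 + 7/5·R1.
R2 ← R2 / (-9/230).
R1 ← R1 + 28/23·R2.
R3 ← R3 + 142/23·R2.
R4 ← R4 − 137/230·R2.
R3 ← R3 / (-13436/45).
R1 ← R1 + 523/9·R3.
R2 ← R2 + 437/9·R3.
R4 ← R4 − 1504/45·R3.
R4 ← R4 / (86357/16795).
R1 ← R1 − 16279/26872·R4.
R2 ← R2 − 8721/26872·R4.
R3 ← R3 + 22019/26872·R4.
Reading off the reduced rows gives x_1 = -2, x_2 = 0, x_3 = 5, x_4 = 1.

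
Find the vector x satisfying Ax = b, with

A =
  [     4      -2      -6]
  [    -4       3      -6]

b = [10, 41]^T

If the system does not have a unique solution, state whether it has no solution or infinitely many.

Row-reduce:
R1 ← R1 / (4).
R2 ← R2 + 4·R1.
R1 ← R1 + 1/2·R2.
Rank is 2 with 3 unknowns, leaving x_3 free.

infinitely many solutions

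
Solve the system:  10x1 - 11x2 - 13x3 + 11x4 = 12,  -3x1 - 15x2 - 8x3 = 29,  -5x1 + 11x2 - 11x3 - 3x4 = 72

infinitely many solutions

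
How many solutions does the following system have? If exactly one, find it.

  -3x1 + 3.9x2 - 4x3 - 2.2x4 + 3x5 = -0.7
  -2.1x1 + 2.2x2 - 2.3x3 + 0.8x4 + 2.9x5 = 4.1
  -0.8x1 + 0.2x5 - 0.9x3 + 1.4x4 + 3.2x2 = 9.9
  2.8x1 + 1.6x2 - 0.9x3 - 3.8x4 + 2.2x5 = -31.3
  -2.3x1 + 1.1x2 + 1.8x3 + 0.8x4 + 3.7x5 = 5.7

Row-reduce the augmented matrix:
R1 ← R1 / (-3).
R2 ← R2 + 21/10·R1.
R3 ← R3 + 4/5·R1.
R4 ← R4 − 14/5·R1.
R5 ← R5 + 23/10·R1.
R2 ← R2 / (-53/100).
R1 ← R1 + 13/10·R2.
R3 ← R3 − 54/25·R2.
R4 ← R4 − 131/25·R2.
R5 ← R5 + 189/100·R2.
R3 ← R3 / (701/318).
R1 ← R1 − 17/159·R3.
R2 ← R2 + 50/53·R3.
R4 ← R4 − 493/1590·R3.
R5 ← R5 − 4903/1590·R3.
R4 ← R4 / (274458/17525).
R1 ← R1 + 19506/3505·R4.
R2 ← R2 − 362/701·R4.
R3 ← R3 − 18322/3505·R4.
R5 ← R5 + 385152/17525·R4.
R5 ← R5 / (2839864/228715).
R1 ← R1 − 62355/45743·R5.
R2 ← R2 + 107620/137229·R5.
R3 ← R3 + 408562/137229·R5.
R4 ← R4 − 109840/137229·R5.
Reading off the reduced rows gives x1 = -5, x2 = 1, x3 = 1, x4 = 3, x5 = -3.

x1 = -5, x2 = 1, x3 = 1, x4 = 3, x5 = -3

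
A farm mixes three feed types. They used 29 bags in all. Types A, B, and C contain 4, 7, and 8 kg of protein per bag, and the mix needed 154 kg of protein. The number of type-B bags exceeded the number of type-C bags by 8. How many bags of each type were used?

Let a = type-A bags, b = type-B bags, c = type-C bags.
  a + b + c = 29
  4a + 7b + 8c = 154
  b - c = 8
Row-reduce the augmented matrix:
R2 ← R2 − 4·R1.
R2 ← R2 / (3).
R1 ← R1 − 1·R2.
R3 ← R3 − 1·R2.
R3 ← R3 / (-7/3).
R1 ← R1 + 1/3·R3.
R2 ← R2 − 4/3·R3.
Reading off the reduced rows gives a = 17, b = 10, c = 2.

type-A bags: 17, type-B bags: 10, type-C bags: 2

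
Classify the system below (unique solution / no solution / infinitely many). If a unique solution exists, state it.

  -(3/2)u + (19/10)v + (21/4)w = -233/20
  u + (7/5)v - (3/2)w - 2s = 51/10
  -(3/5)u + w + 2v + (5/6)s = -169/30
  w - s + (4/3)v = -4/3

infinitely many solutions

Row-reduce:
R1 ← R1 / (-3/2).
R2 ← R2 − 1·R1.
R3 ← R3 + 3/5·R1.
R2 ← R2 / (8/3).
R1 ← R1 + 19/15·R2.
R3 ← R3 − 31/25·R2.
R4 ← R4 − 4/3·R2.
R3 ← R3 / (-203/100).
R1 ← R1 + 51/20·R3.
R2 ← R2 − 3/4·R3.
Rank is 3 with 4 unknowns, leaving s free.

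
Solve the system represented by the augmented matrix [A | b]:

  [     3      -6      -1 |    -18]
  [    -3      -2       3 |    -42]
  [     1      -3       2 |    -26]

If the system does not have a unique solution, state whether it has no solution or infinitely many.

Row-reduce the augmented matrix:
R1 ← R1 / (3).
R2 ← R2 + 3·R1.
R3 ← R3 − 1·R1.
R2 ← R2 / (-8).
R1 ← R1 + 2·R2.
R3 ← R3 + 1·R2.
R3 ← R3 / (25/12).
R1 ← R1 + 5/6·R3.
R2 ← R2 + 1/4·R3.
Reading off the reduced rows gives x_1 = 4, x_2 = 6, x_3 = -6.

x_1 = 4, x_2 = 6, x_3 = -6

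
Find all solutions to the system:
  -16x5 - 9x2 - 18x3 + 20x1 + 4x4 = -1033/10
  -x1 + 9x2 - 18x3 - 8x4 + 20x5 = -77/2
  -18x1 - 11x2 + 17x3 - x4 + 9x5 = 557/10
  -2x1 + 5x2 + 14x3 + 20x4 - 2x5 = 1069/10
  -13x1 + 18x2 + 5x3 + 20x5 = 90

x1 = -3, x2 = 5/2, x3 = 2, x4 = 3, x5 = -1/5

Row-reduce the augmented matrix:
R1 ← R1 / (20).
R2 ← R2 + 1·R1.
R3 ← R3 + 18·R1.
R4 ← R4 + 2·R1.
R5 ← R5 + 13·R1.
R2 ← R2 / (171/20).
R1 ← R1 + 9/20·R2.
R3 ← R3 + 191/10·R2.
R4 ← R4 − 41/10·R2.
R5 ← R5 − 243/20·R2.
R3 ← R3 / (-787/19).
R1 ← R1 + 36/19·R3.
R2 ← R2 + 42/19·R3.
R4 ← R4 − 404/19·R3.
R5 ← R5 − 383/19·R3.
R4 ← R4 / (39028/2361).
R1 ← R1 − 368/787·R4.
R2 ← R2 + 286/2361·R4.
R3 ← R3 − 845/2361·R4.
R5 ← R5 − 15275/2361·R4.
R5 ← R5 / (-3475/1774).
R1 ← R1 + 1496/887·R5.
R2 ← R2 − 259/887·R5.
R3 ← R3 + 1853/1774·R5.
R4 ← R4 − 691/1774·R5.
Reading off the reduced rows gives x1 = -3, x2 = 5/2, x3 = 2, x4 = 3, x5 = -1/5.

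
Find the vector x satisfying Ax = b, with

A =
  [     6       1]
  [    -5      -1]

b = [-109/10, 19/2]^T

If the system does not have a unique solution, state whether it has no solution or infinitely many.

x_1 = -7/5, x_2 = -5/2

Row-reduce the augmented matrix:
R1 ← R1 / (6).
R2 ← R2 + 5·R1.
R2 ← R2 / (-1/6).
R1 ← R1 − 1/6·R2.
Reading off the reduced rows gives x_1 = -7/5, x_2 = -5/2.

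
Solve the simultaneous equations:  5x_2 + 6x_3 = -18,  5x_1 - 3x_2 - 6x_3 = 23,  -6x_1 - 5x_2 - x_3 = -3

Row-reduce the augmented matrix:
Swap R1 and R2.
R1 ← R1 / (5).
R3 ← R3 + 6·R1.
R2 ← R2 / (5).
R1 ← R1 + 3/5·R2.
R3 ← R3 + 43/5·R2.
R3 ← R3 / (53/25).
R1 ← R1 + 12/25·R3.
R2 ← R2 − 6/5·R3.
Reading off the reduced rows gives x_1 = 1, x_2 = 0, x_3 = -3.

x_1 = 1, x_2 = 0, x_3 = -3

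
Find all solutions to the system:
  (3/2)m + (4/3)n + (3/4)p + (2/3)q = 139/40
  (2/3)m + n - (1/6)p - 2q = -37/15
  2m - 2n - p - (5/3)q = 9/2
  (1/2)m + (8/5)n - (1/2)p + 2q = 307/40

Row-reduce the augmented matrix:
R1 ← R1 / (3/2).
R2 ← R2 − 2/3·R1.
R3 ← R3 − 2·R1.
R4 ← R4 − 1/2·R1.
R2 ← R2 / (11/27).
R1 ← R1 − 8/9·R2.
R3 ← R3 + 34/9·R2.
R4 ← R4 − 52/45·R2.
R3 ← R3 / (-73/11).
R1 ← R1 − 35/22·R3.
R2 ← R2 + 27/22·R3.
R4 ← R4 − 147/220·R3.
R4 ← R4 / (8599/1460).
R1 ← R1 + 115/438·R4.
R2 ← R2 + 179/146·R4.
R3 ← R3 − 787/219·R4.
Reading off the reduced rows gives m = 11/4, n = 0, p = -3, q = 12/5.

m = 11/4, n = 0, p = -3, q = 12/5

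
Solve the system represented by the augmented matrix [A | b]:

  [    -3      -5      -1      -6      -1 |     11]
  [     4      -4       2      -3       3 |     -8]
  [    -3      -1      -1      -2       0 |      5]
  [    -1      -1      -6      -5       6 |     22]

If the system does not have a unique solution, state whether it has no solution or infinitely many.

Row-reduce:
R1 ← R1 / (-3).
R2 ← R2 − 4·R1.
R3 ← R3 + 3·R1.
R4 ← R4 + 1·R1.
R2 ← R2 / (-32/3).
R1 ← R1 − 5/3·R2.
R3 ← R3 − 4·R2.
R4 ← R4 − 2/3·R2.
R3 ← R3 / (1/4).
R1 ← R1 − 7/16·R3.
R2 ← R2 + 1/16·R3.
R4 ← R4 + 45/8·R3.
R4 ← R4 / (-13/2).
R1 ← R1 − 1/2·R4.
R2 ← R2 − 1·R4.
R3 ← R3 + 1/2·R4.
Rank is 4 with 5 unknowns, leaving x_5 free.

infinitely many solutions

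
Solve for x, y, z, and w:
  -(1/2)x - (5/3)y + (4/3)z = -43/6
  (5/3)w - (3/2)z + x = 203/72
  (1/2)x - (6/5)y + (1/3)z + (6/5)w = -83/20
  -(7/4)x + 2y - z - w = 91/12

x = 0, y = 5/2, z = -9/4, w = -1/3

Row-reduce the augmented matrix:
R1 ← R1 / (-1/2).
R2 ← R2 − 1·R1.
R3 ← R3 − 1/2·R1.
R4 ← R4 + 7/4·R1.
R2 ← R2 / (-10/3).
R1 ← R1 − 10/3·R2.
R3 ← R3 + 43/15·R2.
R4 ← R4 − 47/6·R2.
R3 ← R3 / (199/300).
R1 ← R1 + 3/2·R3.
R2 ← R2 + 7/20·R3.
R4 ← R4 + 117/40·R3.
R4 ← R4 / (1127/597).
R1 ← R1 − 680/597·R4.
R2 ← R2 + 124/199·R4.
R3 ← R3 + 70/199·R4.
Reading off the reduced rows gives x = 0, y = 5/2, z = -9/4, w = -1/3.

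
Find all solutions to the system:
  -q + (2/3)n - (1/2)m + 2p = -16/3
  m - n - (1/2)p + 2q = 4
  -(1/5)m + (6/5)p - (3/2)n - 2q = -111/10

infinitely many solutions

Row-reduce:
R1 ← R1 / (-1/2).
R2 ← R2 − 1·R1.
R3 ← R3 + 1/5·R1.
R2 ← R2 / (1/3).
R1 ← R1 + 4/3·R2.
R3 ← R3 + 53/30·R2.
R3 ← R3 / (379/20).
R1 ← R1 − 10·R3.
R2 ← R2 − 21/2·R3.
Rank is 3 with 4 unknowns, leaving q free.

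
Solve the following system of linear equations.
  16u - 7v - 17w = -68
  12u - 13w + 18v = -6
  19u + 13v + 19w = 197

Row-reduce the augmented matrix:
R1 ← R1 / (16).
R2 ← R2 − 12·R1.
R3 ← R3 − 19·R1.
R2 ← R2 / (93/4).
R1 ← R1 + 7/16·R2.
R3 ← R3 − 341/16·R2.
R3 ← R3 / (473/12).
R1 ← R1 + 397/372·R3.
R2 ← R2 + 1/93·R3.
Reading off the reduced rows gives u = 3, v = 2, w = 6.

u = 3, v = 2, w = 6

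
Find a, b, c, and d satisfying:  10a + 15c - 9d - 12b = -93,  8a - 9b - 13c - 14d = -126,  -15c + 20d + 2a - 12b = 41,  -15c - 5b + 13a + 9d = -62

Row-reduce the augmented matrix:
R1 ← R1 / (10).
R2 ← R2 − 8·R1.
R3 ← R3 − 2·R1.
R4 ← R4 − 13·R1.
R2 ← R2 / (3/5).
R1 ← R1 + 6/5·R2.
R3 ← R3 + 48/5·R2.
R4 ← R4 − 53/5·R2.
R3 ← R3 / (-418).
R1 ← R1 + 97/2·R3.
R2 ← R2 + 125/3·R3.
R4 ← R4 − 2443/6·R3.
R4 ← R4 / (140669/2508).
R1 ← R1 + 3683/836·R4.
R2 ← R2 + 3337/1254·R4.
R3 ← R3 − 87/418·R4.
Reading off the reduced rows gives a = -6, b = 1, c = 1, d = 4.

a = -6, b = 1, c = 1, d = 4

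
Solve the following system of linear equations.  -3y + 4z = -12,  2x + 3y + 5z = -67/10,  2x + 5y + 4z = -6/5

x = -13/5, y = 2, z = -3/2

Row-reduce the augmented matrix:
Swap R1 and R2.
R1 ← R1 / (2).
R3 ← R3 − 2·R1.
R2 ← R2 / (-3).
R1 ← R1 − 3/2·R2.
R3 ← R3 − 2·R2.
R3 ← R3 / (5/3).
R1 ← R1 − 9/2·R3.
R2 ← R2 + 4/3·R3.
Reading off the reduced rows gives x = -13/5, y = 2, z = -3/2.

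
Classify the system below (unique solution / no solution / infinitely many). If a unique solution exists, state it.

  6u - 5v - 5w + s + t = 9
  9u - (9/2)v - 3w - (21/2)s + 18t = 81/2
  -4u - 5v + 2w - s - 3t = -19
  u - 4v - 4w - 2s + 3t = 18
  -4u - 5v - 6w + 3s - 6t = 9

infinitely many solutions

Row-reduce:
R1 ← R1 / (6).
R2 ← R2 − 9·R1.
R3 ← R3 + 4·R1.
R4 ← R4 − 1·R1.
R5 ← R5 + 4·R1.
R2 ← R2 / (3).
R1 ← R1 + 5/6·R2.
R3 ← R3 + 25/3·R2.
R4 ← R4 + 19/6·R2.
R5 ← R5 + 25/3·R2.
R3 ← R3 / (67/6).
R1 ← R1 − 5/12·R3.
R2 ← R2 − 3/2·R3.
R4 ← R4 − 19/12·R3.
R5 ← R5 − 19/6·R3.
R4 ← R4 / (-674/67).
R1 ← R1 + 128/67·R4.
R2 ← R2 − 35/67·R4.
R3 ← R3 + 202/67·R4.
R5 ← R5 + 1348/67·R4.
Rank is 4 with 5 unknowns, leaving t free.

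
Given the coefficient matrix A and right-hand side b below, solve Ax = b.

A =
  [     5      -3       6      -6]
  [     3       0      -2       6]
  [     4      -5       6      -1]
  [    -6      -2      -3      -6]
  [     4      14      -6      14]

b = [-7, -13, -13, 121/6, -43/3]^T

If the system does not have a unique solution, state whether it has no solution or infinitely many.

Row-reduce the augmented matrix:
R1 ← R1 / (5).
R2 ← R2 − 3·R1.
R3 ← R3 − 4·R1.
R4 ← R4 + 6·R1.
R5 ← R5 − 4·R1.
R2 ← R2 / (9/5).
R1 ← R1 + 3/5·R2.
R3 ← R3 + 13/5·R2.
R4 ← R4 + 28/5·R2.
R5 ← R5 − 82/5·R2.
R3 ← R3 / (-62/9).
R1 ← R1 + 2/3·R3.
R2 ← R2 + 28/9·R3.
R4 ← R4 + 119/9·R3.
R5 ← R5 − 362/9·R3.
R4 ← R4 / (-1069/62).
R1 ← R1 − 9/31·R4.
R2 ← R2 + 82/31·R4.
R3 ← R3 + 159/62·R4.
R5 ← R5 − 1069/31·R4.
R5 reduces to 0 = 0, so the extra equation is consistent.
Reading off the reduced rows gives x_1 = -2, x_2 = 2/3, x_3 = -1/2, x_4 = -4/3.

x_1 = -2, x_2 = 2/3, x_3 = -1/2, x_4 = -4/3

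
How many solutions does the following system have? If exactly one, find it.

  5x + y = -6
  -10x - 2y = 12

infinitely many solutions

Row-reduce:
R1 ← R1 / (5).
R2 ← R2 + 10·R1.
Rank is 1 with 2 unknowns, leaving y free.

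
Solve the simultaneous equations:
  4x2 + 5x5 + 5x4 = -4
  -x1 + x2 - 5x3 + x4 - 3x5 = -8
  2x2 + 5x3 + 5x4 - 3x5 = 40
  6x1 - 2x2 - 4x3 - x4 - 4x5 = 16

Row-reduce:
Swap R1 and R2.
R1 ← R1 / (-1).
R4 ← R4 − 6·R1.
R2 ← R2 / (4).
R1 ← R1 + 1·R2.
R3 ← R3 − 2·R2.
R4 ← R4 − 4·R2.
R3 ← R3 / (5).
R1 ← R1 − 5·R3.
R4 ← R4 + 34·R3.
R4 ← R4 / (17).
R1 ← R1 + 9/4·R4.
R2 ← R2 − 5/4·R4.
R3 ← R3 − 1/2·R4.
Rank is 4 with 5 unknowns, leaving x5 free.

infinitely many solutions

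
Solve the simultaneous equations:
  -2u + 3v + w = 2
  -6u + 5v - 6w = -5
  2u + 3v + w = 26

Row-reduce the augmented matrix:
R1 ← R1 / (-2).
R2 ← R2 + 6·R1.
R3 ← R3 − 2·R1.
R2 ← R2 / (-4).
R1 ← R1 + 3/2·R2.
R3 ← R3 − 6·R2.
R3 ← R3 / (-23/2).
R1 ← R1 − 23/8·R3.
R2 ← R2 − 9/4·R3.
Reading off the reduced rows gives u = 6, v = 5, w = -1.

u = 6, v = 5, w = -1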